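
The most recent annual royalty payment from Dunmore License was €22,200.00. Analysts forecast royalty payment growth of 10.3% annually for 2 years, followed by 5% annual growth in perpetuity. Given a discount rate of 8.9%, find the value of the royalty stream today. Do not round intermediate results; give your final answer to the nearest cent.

D_1 = 24486.60000
D_2 = 27008.71980
Terminal value at year 2: TV = D_2×(1+g_2)/(r−g_2) = 28359.15579/0.039 = 727157.84077
P_0 = D_1/(1+r)^1 + D_2/(1+r)^2 + TV/(1+r)^2
    = 22485.39945 + 22774.46795 + 613158.75237 = 658418.61976

€658418.62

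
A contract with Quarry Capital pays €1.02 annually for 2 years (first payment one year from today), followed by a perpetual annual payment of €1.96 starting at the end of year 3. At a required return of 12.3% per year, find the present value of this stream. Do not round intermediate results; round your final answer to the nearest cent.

PV of 2-year annuity: €1.02 × [1 − (1+0.123)^−2] / 0.123 = 1.71708
Perpetuity value at year 2: €1.96 / 0.123 = 15.93496
PV of perpetuity: 15.93496 / (1+0.123)^2 = 12.63547
Total PV = 1.71708 + 12.63547 = 14.35255

€14.35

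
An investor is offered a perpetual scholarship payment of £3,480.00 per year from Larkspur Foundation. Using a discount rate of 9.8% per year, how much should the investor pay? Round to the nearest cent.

Level perpetuity: PV = C / r = £3,480.00 / 0.098 = £35,510.20

£35510.20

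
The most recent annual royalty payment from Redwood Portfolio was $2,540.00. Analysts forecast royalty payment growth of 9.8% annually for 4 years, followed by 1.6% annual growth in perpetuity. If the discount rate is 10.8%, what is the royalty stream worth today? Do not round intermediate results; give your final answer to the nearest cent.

D_1 = 2788.92000
D_2 = 3062.23416
D_3 = 3362.33311
D_4 = 3691.84175
Terminal value at year 4: TV = D_4×(1+g_2)/(r−g_2) = 3750.91122/0.092 = 40770.77413
P_0 = D_1/(1+r)^1 + D_2/(1+r)^2 + D_3/(1+r)^3 + D_4/(1+r)^4 + TV/(1+r)^4
    = 2517.07581 + 2494.35852 + 2471.84626 + 2449.53718 + 27051.41058 = 36984.22836

$36984.23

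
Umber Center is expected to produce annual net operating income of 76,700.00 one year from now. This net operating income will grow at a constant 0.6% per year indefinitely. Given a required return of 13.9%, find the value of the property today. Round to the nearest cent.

576691.73

Growing perpetuity: P = D₁ / (r − g) = 76,700.0000 / (0.139 − 0.006) = 576,691.73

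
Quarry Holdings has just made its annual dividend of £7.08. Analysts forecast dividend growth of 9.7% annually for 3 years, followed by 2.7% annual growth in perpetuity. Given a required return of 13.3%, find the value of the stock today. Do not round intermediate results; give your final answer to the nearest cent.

D_1 = 7.76676
D_2 = 8.52014
D_3 = 9.34659
Terminal value at year 3: TV = D_3×(1+g_2)/(r−g_2) = 9.59895/0.106 = 90.55610
P_0 = D_1/(1+r)^1 + D_2/(1+r)^2 + D_3/(1+r)^3 + TV/(1+r)^3
    = 6.85504 + 6.63723 + 6.42634 + 62.26271 = 82.18131

£82.18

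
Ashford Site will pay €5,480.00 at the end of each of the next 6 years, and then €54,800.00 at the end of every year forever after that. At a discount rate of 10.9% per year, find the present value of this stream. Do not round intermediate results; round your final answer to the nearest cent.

PV of 6-year annuity: €5,480.00 × [1 − (1+0.109)^−6] / 0.109 = 23250.28654
Perpetuity value at year 6: €54,800.00 / 0.109 = 502752.29358
PV of perpetuity: 502752.29358 / (1+0.109)^6 = 270249.42815
Total PV = 23250.28654 + 270249.42815 = 293499.71469

€293499.71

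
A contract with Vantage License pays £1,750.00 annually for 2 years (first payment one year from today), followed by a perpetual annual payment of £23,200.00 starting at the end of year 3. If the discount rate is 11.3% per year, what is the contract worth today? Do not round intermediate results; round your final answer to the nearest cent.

£168721.92

PV of 2-year annuity: £1,750.00 × [1 − (1+0.113)^−2] / 0.113 = 2985.01981
Perpetuity value at year 2: £23,200.00 / 0.113 = 205309.73451
PV of perpetuity: 205309.73451 / (1+0.113)^2 = 165736.90051
Total PV = 2985.01981 + 165736.90051 = 168721.92032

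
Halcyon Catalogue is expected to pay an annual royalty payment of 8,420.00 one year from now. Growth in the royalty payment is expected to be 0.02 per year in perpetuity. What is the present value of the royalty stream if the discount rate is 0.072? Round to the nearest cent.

Growing perpetuity: P = D₁ / (r − g) = 8,420.0000 / (0.072 − 0.02) = 161,923.08

161923.08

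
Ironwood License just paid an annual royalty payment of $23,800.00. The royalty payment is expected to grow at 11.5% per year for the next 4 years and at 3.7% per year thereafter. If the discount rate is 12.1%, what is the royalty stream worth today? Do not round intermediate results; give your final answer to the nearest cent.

D_1 = 26537.00000
D_2 = 29588.75500
D_3 = 32991.46182
D_4 = 36785.47993
Terminal value at year 4: TV = D_4×(1+g_2)/(r−g_2) = 38146.54269/0.084 = 454125.50824
P_0 = D_1/(1+r)^1 + D_2/(1+r)^2 + D_3/(1+r)^3 + D_4/(1+r)^4 + TV/(1+r)^4
    = 23672.61374 + 23545.90929 + 23419.88302 + 23294.53128 + 287576.53496 = 381509.47228

$381509.47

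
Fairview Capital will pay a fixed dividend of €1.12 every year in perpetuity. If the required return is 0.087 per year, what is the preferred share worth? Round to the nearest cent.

€12.87

Level perpetuity: PV = C / r = €1.12 / 0.087 = €12.87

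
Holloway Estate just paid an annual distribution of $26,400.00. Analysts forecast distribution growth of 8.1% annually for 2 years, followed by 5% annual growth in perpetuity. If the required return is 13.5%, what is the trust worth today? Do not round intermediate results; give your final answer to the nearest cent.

$344916.03

D_1 = 28538.40000
D_2 = 30850.01040
Terminal value at year 2: TV = D_2×(1+g_2)/(r−g_2) = 32392.51092/0.085 = 381088.36376
P_0 = D_1/(1+r)^1 + D_2/(1+r)^2 + TV/(1+r)^2
    = 25143.96476 + 23947.68802 + 295824.38143 = 344916.03421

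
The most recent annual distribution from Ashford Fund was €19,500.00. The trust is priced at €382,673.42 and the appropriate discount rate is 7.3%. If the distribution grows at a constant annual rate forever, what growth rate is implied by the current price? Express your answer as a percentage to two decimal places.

P = D₀(1+g)/(r−g) ⇒ P(r−g) = D₀(1+g) ⇒ g(P+D₀) = P·r − D₀
g = (P·r − D₀)/(P + D₀) = (€382,673.42×0.073 − €19,500.00) / (€382,673.42 + €19,500.00) = 0.020974

2.10%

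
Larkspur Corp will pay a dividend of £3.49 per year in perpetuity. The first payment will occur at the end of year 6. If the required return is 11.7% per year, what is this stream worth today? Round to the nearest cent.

Value at end of year 5: C / r = £3.49 / 0.117 = £29.8291
Discount to today: PV = £29.8291 / (1 + 0.117)^5 = £29.8291 / 1.738865 = £17.15

£17.15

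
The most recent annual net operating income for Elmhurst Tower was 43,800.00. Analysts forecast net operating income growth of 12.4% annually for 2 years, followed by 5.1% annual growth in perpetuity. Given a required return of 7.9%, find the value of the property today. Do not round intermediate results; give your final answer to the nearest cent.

D_1 = 49231.20000
D_2 = 55335.86880
Terminal value at year 2: TV = D_2×(1+g_2)/(r−g_2) = 58157.99811/0.028 = 2077071.36103
P_0 = D_1/(1+r)^1 + D_2/(1+r)^2 + TV/(1+r)^2
    = 45626.69138 + 47529.56544 + 1784056.18856 = 1877212.44539

1877212.45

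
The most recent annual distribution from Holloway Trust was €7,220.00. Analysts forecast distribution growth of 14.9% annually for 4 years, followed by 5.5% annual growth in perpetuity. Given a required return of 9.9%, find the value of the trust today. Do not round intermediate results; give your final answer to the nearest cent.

€239153.77

D_1 = 8295.78000
D_2 = 9531.85122
D_3 = 10952.09705
D_4 = 12583.95951
Terminal value at year 4: TV = D_4×(1+g_2)/(r−g_2) = 13276.07729/0.044 = 301729.02922
P_0 = D_1/(1+r)^1 + D_2/(1+r)^2 + D_3/(1+r)^3 + D_4/(1+r)^4 + TV/(1+r)^4
    = 7548.48044 + 7891.90539 + 8250.95477 + 8626.33943 + 206836.09307 = 239153.77309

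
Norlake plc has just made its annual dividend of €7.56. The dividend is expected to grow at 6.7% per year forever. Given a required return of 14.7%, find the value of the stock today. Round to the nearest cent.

€100.83

D₁ = D₀ × (1 + g) = €7.56 × 1.067 = €8.0665
Growing perpetuity: P = D₁ / (r − g) = €8.0665 / (0.147 − 0.067) = €100.83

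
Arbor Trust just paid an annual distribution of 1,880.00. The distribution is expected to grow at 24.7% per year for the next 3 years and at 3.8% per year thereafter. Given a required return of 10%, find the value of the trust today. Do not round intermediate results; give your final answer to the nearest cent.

53141.00

D_1 = 2344.36000
D_2 = 2923.41692
D_3 = 3645.50090
Terminal value at year 3: TV = D_3×(1+g_2)/(r−g_2) = 3784.02993/0.062 = 61032.74086
P_0 = D_1/(1+r)^1 + D_2/(1+r)^2 + D_3/(1+r)^3 + TV/(1+r)^3
    = 2131.23636 + 2416.04704 + 2738.91878 + 45854.80155 = 53141.00374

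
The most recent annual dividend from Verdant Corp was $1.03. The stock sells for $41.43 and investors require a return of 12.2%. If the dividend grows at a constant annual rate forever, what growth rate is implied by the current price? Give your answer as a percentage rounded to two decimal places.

9.48%

P = D₀(1+g)/(r−g) ⇒ P(r−g) = D₀(1+g) ⇒ g(P+D₀) = P·r − D₀
g = (P·r − D₀)/(P + D₀) = ($41.43×0.122 − $1.03) / ($41.43 + $1.03) = 0.094782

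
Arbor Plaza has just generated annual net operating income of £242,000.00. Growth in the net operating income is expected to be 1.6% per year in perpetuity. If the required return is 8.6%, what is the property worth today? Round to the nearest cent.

D₁ = D₀ × (1 + g) = £242,000.00 × 1.016 = £245,872.0000
Growing perpetuity: P = D₁ / (r − g) = £245,872.0000 / (0.086 − 0.016) = £3,512,457.14

£3512457.14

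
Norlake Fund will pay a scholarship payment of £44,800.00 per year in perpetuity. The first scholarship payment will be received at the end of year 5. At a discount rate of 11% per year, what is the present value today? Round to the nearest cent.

Value at end of year 4: C / r = £44,800.00 / 0.11 = £407,272.7273
Discount to today: PV = £407,272.7273 / (1 + 0.11)^4 = £407,272.7273 / 1.518070 = £268,283.16

£268283.16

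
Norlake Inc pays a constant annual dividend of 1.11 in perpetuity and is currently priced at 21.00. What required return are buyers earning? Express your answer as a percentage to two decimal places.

P = C/r ⇒ r = C/P = 1.11/21.00 = 0.052857

5.29%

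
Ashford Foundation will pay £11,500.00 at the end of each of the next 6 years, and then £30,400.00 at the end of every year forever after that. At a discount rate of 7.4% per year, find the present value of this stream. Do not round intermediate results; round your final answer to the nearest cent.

PV of 6-year annuity: £11,500.00 × [1 − (1+0.074)^−6] / 0.074 = 54144.82031
Perpetuity value at year 6: £30,400.00 / 0.074 = 410810.81081
PV of perpetuity: 410810.81081 / (1+0.074)^6 = 267680.15537
Total PV = 54144.82031 + 267680.15537 = 321824.97568

£321824.98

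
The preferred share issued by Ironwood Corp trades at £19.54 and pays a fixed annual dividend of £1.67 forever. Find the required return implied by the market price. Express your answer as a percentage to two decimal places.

P = C/r ⇒ r = C/P = £1.67/£19.54 = 0.085466

8.55%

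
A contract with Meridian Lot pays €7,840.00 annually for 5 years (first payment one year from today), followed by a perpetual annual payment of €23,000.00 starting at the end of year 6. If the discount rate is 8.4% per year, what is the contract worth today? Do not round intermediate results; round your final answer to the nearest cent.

€213912.84

PV of 5-year annuity: €7,840.00 × [1 − (1+0.084)^−5] / 0.084 = 30975.59352
Perpetuity value at year 5: €23,000.00 / 0.084 = 273809.52381
PV of perpetuity: 273809.52381 / (1+0.084)^5 = 182937.24691
Total PV = 30975.59352 + 182937.24691 = 213912.84043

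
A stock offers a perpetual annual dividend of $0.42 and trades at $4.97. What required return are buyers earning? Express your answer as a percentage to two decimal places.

P = C/r ⇒ r = C/P = $0.42/$4.97 = 0.084507

8.45%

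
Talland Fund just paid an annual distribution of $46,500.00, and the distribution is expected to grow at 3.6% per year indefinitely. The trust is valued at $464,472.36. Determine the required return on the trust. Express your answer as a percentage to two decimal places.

13.97%

D₁ = $46,500.00 × 1.036 = $48,174.0000
P = D₁/(r − g) ⇒ r = D₁/P + g = $48,174.0000/$464,472.36 + 0.036 = 0.103718 + 0.036 = 0.139718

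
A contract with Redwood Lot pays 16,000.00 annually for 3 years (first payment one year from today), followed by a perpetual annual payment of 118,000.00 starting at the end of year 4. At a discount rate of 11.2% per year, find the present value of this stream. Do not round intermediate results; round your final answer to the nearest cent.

PV of 3-year annuity: 16,000.00 × [1 − (1+0.112)^−3] / 0.112 = 38963.82920
Perpetuity value at year 3: 118,000.00 / 0.112 = 1053571.42857
PV of perpetuity: 1053571.42857 / (1+0.112)^3 = 766213.18826
Total PV = 38963.82920 + 766213.18826 = 805177.01745

805177.02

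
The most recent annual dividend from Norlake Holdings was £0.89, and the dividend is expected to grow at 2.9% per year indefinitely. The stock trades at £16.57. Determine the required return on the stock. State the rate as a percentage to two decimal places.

8.43%

D₁ = £0.89 × 1.029 = £0.9158
P = D₁/(r − g) ⇒ r = D₁/P + g = £0.9158/£16.57 + 0.029 = 0.055269 + 0.029 = 0.084269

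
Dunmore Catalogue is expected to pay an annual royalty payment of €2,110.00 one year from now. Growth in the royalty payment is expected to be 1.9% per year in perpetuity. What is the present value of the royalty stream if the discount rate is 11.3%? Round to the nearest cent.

Growing perpetuity: P = D₁ / (r − g) = €2,110.0000 / (0.113 − 0.019) = €22,446.81

€22446.81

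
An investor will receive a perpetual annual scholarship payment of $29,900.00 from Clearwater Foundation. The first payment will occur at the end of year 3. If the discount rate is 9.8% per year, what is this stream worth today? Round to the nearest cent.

Value at end of year 2: C / r = $29,900.00 / 0.098 = $305,102.0408
Discount to today: PV = $305,102.0408 / (1 + 0.098)^2 = $305,102.0408 / 1.205604 = $253,069.86

$253069.86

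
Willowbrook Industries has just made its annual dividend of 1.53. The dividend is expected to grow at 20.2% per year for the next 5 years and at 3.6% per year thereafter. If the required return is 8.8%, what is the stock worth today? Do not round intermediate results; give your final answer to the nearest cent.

60.59

D_1 = 1.83906
D_2 = 2.21055
D_3 = 2.65708
D_4 = 3.19381
D_5 = 3.83896
Terminal value at year 5: TV = D_5×(1+g_2)/(r−g_2) = 3.97716/0.052 = 76.48393
P_0 = D_1/(1+r)^1 + D_2/(1+r)^2 + D_3/(1+r)^3 + D_4/(1+r)^4 + D_5/(1+r)^5 + TV/(1+r)^5
    = 1.69031 + 1.86742 + 2.06309 + 2.27926 + 2.51808 + 50.16787 = 60.58604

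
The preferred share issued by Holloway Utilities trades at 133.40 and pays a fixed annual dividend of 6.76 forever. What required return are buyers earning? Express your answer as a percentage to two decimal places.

P = C/r ⇒ r = C/P = 6.76/133.40 = 0.050675

5.07%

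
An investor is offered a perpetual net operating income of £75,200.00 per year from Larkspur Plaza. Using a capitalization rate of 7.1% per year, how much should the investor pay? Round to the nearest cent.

£1059154.93

Level perpetuity: PV = C / r = £75,200.00 / 0.071 = £1,059,154.93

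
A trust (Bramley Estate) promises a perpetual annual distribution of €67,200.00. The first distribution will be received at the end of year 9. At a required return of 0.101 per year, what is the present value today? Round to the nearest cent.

€308140.90

Value at end of year 8: C / r = €67,200.00 / 0.101 = €665,346.5347
Discount to today: PV = €665,346.5347 / (1 + 0.101)^8 = €665,346.5347 / 2.159228 = €308,140.90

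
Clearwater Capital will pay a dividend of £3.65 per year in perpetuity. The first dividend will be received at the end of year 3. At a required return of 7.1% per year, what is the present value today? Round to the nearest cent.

Value at end of year 2: C / r = £3.65 / 0.071 = £51.4085
Discount to today: PV = £51.4085 / (1 + 0.071)^2 = £51.4085 / 1.147041 = £44.82

£44.82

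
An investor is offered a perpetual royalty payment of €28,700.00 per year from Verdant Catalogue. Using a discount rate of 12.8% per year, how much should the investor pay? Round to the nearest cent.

Level perpetuity: PV = C / r = €28,700.00 / 0.128 = €224,218.75

€224218.75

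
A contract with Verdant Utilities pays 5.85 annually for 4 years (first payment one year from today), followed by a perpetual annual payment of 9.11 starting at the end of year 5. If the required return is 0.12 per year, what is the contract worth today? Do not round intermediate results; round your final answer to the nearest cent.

66.01

PV of 4-year annuity: 5.85 × [1 − (1+0.12)^−4] / 0.12 = 17.76849
Perpetuity value at year 4: 9.11 / 0.12 = 75.91667
PV of perpetuity: 75.91667 / (1+0.12)^4 = 48.24641
Total PV = 17.76849 + 48.24641 = 66.01491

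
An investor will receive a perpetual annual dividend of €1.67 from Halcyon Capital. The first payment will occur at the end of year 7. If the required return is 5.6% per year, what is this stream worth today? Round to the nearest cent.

€21.51

Value at end of year 6: C / r = €1.67 / 0.056 = €29.8214
Discount to today: PV = €29.8214 / (1 + 0.056)^6 = €29.8214 / 1.386703 = €21.51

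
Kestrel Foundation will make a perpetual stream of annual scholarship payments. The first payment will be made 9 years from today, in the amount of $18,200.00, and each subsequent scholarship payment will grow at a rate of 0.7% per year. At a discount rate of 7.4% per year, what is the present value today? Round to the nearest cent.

$153448.39

Value at end of year 8: C₁ / (r − g) = $18,200.00 / (0.074 − 0.007) = $271,641.7910
Discount to today: PV = $271,641.7910 / (1 + 0.074)^8 = $271,641.7910 / 1.770249 = $153,448.39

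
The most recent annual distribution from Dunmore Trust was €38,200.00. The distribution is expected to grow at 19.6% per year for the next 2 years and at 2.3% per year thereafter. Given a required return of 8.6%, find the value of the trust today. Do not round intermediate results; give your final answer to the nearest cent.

D_1 = 45687.20000
D_2 = 54641.89120
Terminal value at year 2: TV = D_2×(1+g_2)/(r−g_2) = 55898.65470/0.063 = 887280.23330
P_0 = D_1/(1+r)^1 + D_2/(1+r)^2 + TV/(1+r)^2
    = 42069.24494 + 46330.40234 + 752317.48564 = 840717.13292

€840717.13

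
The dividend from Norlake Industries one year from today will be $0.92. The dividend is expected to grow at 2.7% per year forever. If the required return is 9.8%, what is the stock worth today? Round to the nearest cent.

Growing perpetuity: P = D₁ / (r − g) = $0.9200 / (0.098 − 0.027) = $12.96

$12.96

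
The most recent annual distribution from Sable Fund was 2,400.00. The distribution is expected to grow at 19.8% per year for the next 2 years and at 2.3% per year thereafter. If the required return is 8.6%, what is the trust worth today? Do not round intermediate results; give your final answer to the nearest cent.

52992.30

D_1 = 2875.20000
D_2 = 3444.48960
Terminal value at year 2: TV = D_2×(1+g_2)/(r−g_2) = 3523.71286/0.063 = 55931.95017
P_0 = D_1/(1+r)^1 + D_2/(1+r)^2 + TV/(1+r)^2
    = 2647.51381 + 2920.55391 + 47424.23255 = 52992.30027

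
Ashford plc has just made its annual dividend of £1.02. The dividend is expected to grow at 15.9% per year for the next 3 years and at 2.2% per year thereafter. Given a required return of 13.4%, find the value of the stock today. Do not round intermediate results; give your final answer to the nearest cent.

£13.13

D_1 = 1.18218
D_2 = 1.37015
D_3 = 1.58800
Terminal value at year 3: TV = D_3×(1+g_2)/(r−g_2) = 1.62294/0.112 = 14.49050
P_0 = D_1/(1+r)^1 + D_2/(1+r)^2 + D_3/(1+r)^3 + TV/(1+r)^3
    = 1.04249 + 1.06547 + 1.08896 + 9.93675 = 13.13366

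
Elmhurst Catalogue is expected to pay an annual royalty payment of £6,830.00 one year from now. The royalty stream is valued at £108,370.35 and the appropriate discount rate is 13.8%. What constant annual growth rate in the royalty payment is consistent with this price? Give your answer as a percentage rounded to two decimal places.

7.50%

P = D₁/(r−g) ⇒ g = r − D₁/P = 0.138 − £6,830.00/£108,370.35 = 0.074975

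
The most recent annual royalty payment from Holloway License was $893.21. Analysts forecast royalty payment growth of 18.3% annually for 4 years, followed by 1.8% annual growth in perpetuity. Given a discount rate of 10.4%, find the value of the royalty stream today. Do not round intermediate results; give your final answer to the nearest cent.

$18199.49

D_1 = 1056.66743
D_2 = 1250.03757
D_3 = 1478.79444
D_4 = 1749.41383
Terminal value at year 4: TV = D_4×(1+g_2)/(r−g_2) = 1780.90328/0.086 = 20708.17764
P_0 = D_1/(1+r)^1 + D_2/(1+r)^2 + D_3/(1+r)^3 + D_4/(1+r)^4 + TV/(1+r)^4
    = 957.12630 + 1025.61631 + 1099.00733 + 1177.65007 + 13940.09034 = 18199.49035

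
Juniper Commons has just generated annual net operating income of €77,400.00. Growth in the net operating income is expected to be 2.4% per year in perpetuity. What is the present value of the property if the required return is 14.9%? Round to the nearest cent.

D₁ = D₀ × (1 + g) = €77,400.00 × 1.024 = €79,257.6000
Growing perpetuity: P = D₁ / (r − g) = €79,257.6000 / (0.149 − 0.024) = €634,060.80

€634060.80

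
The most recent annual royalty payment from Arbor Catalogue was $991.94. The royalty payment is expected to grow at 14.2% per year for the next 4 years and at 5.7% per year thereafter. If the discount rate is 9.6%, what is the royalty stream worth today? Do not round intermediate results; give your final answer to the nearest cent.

$36091.62

D_1 = 1132.79548
D_2 = 1293.65244
D_3 = 1477.35108
D_4 = 1687.13494
Terminal value at year 4: TV = D_4×(1+g_2)/(r−g_2) = 1783.30163/0.039 = 45725.68282
P_0 = D_1/(1+r)^1 + D_2/(1+r)^2 + D_3/(1+r)^3 + D_4/(1+r)^4 + TV/(1+r)^4
    = 1033.57252 + 1076.95239 + 1122.15294 + 1169.25060 + 31689.68942 = 36091.61787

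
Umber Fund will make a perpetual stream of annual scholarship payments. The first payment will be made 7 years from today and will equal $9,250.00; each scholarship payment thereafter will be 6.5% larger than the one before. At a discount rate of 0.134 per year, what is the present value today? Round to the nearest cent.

Value at end of year 6: C₁ / (r − g) = $9,250.00 / (0.134 − 0.065) = $134,057.9710
Discount to today: PV = $134,057.9710 / (1 + 0.134)^6 = $134,057.9710 / 2.126563 = $63,039.73

$63039.73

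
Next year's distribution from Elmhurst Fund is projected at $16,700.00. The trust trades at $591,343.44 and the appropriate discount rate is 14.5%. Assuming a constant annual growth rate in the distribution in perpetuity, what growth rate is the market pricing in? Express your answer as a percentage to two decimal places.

11.68%

P = D₁/(r−g) ⇒ g = r − D₁/P = 0.145 − $16,700.00/$591,343.44 = 0.116759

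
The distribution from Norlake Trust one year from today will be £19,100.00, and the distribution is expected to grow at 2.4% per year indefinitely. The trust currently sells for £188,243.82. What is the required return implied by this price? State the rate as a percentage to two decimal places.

P = D₁/(r − g) ⇒ r = D₁/P + g = £19,100.0000/£188,243.82 + 0.024 = 0.101464 + 0.024 = 0.125464

12.55%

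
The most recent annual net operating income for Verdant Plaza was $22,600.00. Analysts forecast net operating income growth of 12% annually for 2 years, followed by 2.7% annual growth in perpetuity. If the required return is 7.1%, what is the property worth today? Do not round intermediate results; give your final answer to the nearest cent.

D_1 = 25312.00000
D_2 = 28349.44000
Terminal value at year 2: TV = D_2×(1+g_2)/(r−g_2) = 29114.87488/0.044 = 661701.70182
P_0 = D_1/(1+r)^1 + D_2/(1+r)^2 + TV/(1+r)^2
    = 23633.98693 + 24715.28045 + 576877.11409 = 625226.38146

$625226.38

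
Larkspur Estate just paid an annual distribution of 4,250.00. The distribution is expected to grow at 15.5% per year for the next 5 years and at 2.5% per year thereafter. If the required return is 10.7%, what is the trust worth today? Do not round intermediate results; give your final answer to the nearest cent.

D_1 = 4908.75000
D_2 = 5669.60625
D_3 = 6548.39522
D_4 = 7563.39648
D_5 = 8735.72293
Terminal value at year 5: TV = D_5×(1+g_2)/(r−g_2) = 8954.11600/0.082 = 109196.53665
P_0 = D_1/(1+r)^1 + D_2/(1+r)^2 + D_3/(1+r)^3 + D_4/(1+r)^4 + D_5/(1+r)^5 + TV/(1+r)^5
    = 4434.28184 + 4626.55423 + 4827.16362 + 5036.47153 + 5254.85512 + 65685.68901 = 89865.01536

89865.02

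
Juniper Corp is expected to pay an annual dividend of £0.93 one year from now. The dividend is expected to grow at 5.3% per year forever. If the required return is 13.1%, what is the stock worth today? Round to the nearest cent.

£11.92

Growing perpetuity: P = D₁ / (r − g) = £0.9300 / (0.131 − 0.053) = £11.92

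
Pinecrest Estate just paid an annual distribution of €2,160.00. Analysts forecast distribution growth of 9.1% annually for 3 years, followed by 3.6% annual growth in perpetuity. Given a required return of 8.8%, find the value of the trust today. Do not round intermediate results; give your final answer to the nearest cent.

D_1 = 2356.56000
D_2 = 2571.00696
D_3 = 2804.96859
Terminal value at year 3: TV = D_3×(1+g_2)/(r−g_2) = 2905.94746/0.052 = 55883.60505
P_0 = D_1/(1+r)^1 + D_2/(1+r)^2 + D_3/(1+r)^3 + TV/(1+r)^3
    = 2165.95588 + 2171.92819 + 2177.91696 + 43390.80712 = 49906.60815

€49906.61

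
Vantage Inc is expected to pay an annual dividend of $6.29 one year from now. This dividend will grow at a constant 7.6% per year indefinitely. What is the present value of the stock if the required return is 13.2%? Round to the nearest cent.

Growing perpetuity: P = D₁ / (r − g) = $6.2900 / (0.132 − 0.076) = $112.32

$112.32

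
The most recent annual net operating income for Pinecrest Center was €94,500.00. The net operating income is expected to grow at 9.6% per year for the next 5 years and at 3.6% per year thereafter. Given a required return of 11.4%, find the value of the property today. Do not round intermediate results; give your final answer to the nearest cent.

D_1 = 103572.00000
D_2 = 113514.91200
D_3 = 124412.34355
D_4 = 136355.92853
D_5 = 149446.09767
Terminal value at year 5: TV = D_5×(1+g_2)/(r−g_2) = 154826.15719/0.078 = 1984950.73318
P_0 = D_1/(1+r)^1 + D_2/(1+r)^2 + D_3/(1+r)^3 + D_4/(1+r)^4 + D_5/(1+r)^5 + TV/(1+r)^5
    = 92973.07002 + 91470.81215 + 89992.82776 + 88538.72462 + 87108.11686 + 1156974.47517 = 1607058.02657

€1607058.03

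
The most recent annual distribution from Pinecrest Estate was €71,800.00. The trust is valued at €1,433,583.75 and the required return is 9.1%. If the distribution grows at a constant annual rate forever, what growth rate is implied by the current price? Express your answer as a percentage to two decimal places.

P = D₀(1+g)/(r−g) ⇒ P(r−g) = D₀(1+g) ⇒ g(P+D₀) = P·r − D₀
g = (P·r − D₀)/(P + D₀) = (€1,433,583.75×0.091 − €71,800.00) / (€1,433,583.75 + €71,800.00) = 0.038964

3.90%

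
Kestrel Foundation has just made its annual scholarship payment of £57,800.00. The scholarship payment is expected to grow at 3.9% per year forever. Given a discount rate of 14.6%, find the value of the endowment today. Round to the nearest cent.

D₁ = D₀ × (1 + g) = £57,800.00 × 1.039 = £60,054.2000
Growing perpetuity: P = D₁ / (r − g) = £60,054.2000 / (0.146 − 0.039) = £561,254.21

£561254.21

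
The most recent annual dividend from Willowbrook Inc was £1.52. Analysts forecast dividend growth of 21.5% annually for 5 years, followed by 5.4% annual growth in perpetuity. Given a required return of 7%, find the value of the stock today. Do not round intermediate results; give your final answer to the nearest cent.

£200.34

D_1 = 1.84680
D_2 = 2.24386
D_3 = 2.72629
D_4 = 3.31245
D_5 = 4.02462
Terminal value at year 5: TV = D_5×(1+g_2)/(r−g_2) = 4.24195/0.016 = 265.12190
P_0 = D_1/(1+r)^1 + D_2/(1+r)^2 + D_3/(1+r)^3 + D_4/(1+r)^4 + D_5/(1+r)^5 + TV/(1+r)^5
    = 1.72598 + 1.95988 + 2.22547 + 2.52705 + 2.86950 + 189.02825 = 200.33612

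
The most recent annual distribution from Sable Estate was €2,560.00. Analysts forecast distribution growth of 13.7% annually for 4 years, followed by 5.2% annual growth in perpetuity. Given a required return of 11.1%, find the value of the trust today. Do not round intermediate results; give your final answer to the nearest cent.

D_1 = 2910.72000
D_2 = 3309.48864
D_3 = 3762.88858
D_4 = 4278.40432
Terminal value at year 4: TV = D_4×(1+g_2)/(r−g_2) = 4500.88134/0.059 = 76286.12448
P_0 = D_1/(1+r)^1 + D_2/(1+r)^2 + D_3/(1+r)^3 + D_4/(1+r)^4 + TV/(1+r)^4
    = 2619.90999 + 2681.22202 + 2743.96889 + 2808.18418 + 50071.35181 = 60924.63688

€60924.64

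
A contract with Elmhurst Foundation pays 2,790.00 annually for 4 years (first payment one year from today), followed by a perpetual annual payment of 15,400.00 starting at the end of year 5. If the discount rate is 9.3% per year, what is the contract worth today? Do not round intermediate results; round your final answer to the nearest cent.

125006.10

PV of 4-year annuity: 2,790.00 × [1 − (1+0.093)^−4] / 0.093 = 8979.61786
Perpetuity value at year 4: 15,400.00 / 0.093 = 165591.39785
PV of perpetuity: 165591.39785 / (1+0.093)^4 = 116026.48204
Total PV = 8979.61786 + 116026.48204 = 125006.09990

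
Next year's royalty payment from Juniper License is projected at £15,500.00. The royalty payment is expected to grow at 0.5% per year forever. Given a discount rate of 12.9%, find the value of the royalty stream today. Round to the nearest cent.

£125000.00

Growing perpetuity: P = D₁ / (r − g) = £15,500.0000 / (0.129 − 0.005) = £125,000.00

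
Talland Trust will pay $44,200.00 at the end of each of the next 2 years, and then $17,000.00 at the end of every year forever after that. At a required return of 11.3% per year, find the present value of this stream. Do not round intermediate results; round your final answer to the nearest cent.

$196838.21

PV of 2-year annuity: $44,200.00 × [1 − (1+0.113)^−2] / 0.113 = 75393.07167
Perpetuity value at year 2: $17,000.00 / 0.113 = 150442.47788
PV of perpetuity: 150442.47788 / (1+0.113)^2 = 121445.14262
Total PV = 75393.07167 + 121445.14262 = 196838.21429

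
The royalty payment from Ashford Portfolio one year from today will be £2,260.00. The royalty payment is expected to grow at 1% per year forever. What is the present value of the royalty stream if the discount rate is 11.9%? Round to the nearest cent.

Growing perpetuity: P = D₁ / (r − g) = £2,260.0000 / (0.119 − 0.01) = £20,733.94

£20733.94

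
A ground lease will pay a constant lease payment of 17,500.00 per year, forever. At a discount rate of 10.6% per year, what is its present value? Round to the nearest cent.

Level perpetuity: PV = C / r = 17,500.00 / 0.106 = 165,094.34

165094.34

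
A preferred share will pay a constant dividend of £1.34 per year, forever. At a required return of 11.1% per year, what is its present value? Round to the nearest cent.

£12.07

Level perpetuity: PV = C / r = £1.34 / 0.111 = £12.07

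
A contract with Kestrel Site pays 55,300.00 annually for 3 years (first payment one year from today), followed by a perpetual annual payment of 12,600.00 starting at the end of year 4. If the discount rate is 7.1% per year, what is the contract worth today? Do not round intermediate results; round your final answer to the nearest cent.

PV of 3-year annuity: 55,300.00 × [1 − (1+0.071)^−3] / 0.071 = 144859.93694
Perpetuity value at year 3: 12,600.00 / 0.071 = 177464.78873
PV of perpetuity: 177464.78873 / (1+0.071)^3 = 144458.72715
Total PV = 144859.93694 + 144458.72715 = 289318.66409

289318.66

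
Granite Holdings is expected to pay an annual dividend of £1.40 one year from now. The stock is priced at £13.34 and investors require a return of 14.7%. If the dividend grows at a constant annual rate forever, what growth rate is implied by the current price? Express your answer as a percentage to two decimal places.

4.21%

P = D₁/(r−g) ⇒ g = r − D₁/P = 0.147 − £1.40/£13.34 = 0.042052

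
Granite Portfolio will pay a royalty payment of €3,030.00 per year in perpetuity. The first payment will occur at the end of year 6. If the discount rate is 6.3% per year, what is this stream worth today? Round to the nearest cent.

Value at end of year 5: C / r = €3,030.00 / 0.063 = €48,095.2381
Discount to today: PV = €48,095.2381 / (1 + 0.063)^5 = €48,095.2381 / 1.357270 = €35,435.27

€35435.27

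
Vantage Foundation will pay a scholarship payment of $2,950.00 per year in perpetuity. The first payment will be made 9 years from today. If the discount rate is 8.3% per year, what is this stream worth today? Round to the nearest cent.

$18780.89

Value at end of year 8: C / r = $2,950.00 / 0.083 = $35,542.1687
Discount to today: PV = $35,542.1687 / (1 + 0.083)^8 = $35,542.1687 / 1.892464 = $18,780.89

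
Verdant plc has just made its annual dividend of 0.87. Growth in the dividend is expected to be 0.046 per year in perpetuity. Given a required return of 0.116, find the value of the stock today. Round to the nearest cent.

13.00

D₁ = D₀ × (1 + g) = 0.87 × 1.046 = 0.9100
Growing perpetuity: P = D₁ / (r − g) = 0.9100 / (0.116 − 0.046) = 13.00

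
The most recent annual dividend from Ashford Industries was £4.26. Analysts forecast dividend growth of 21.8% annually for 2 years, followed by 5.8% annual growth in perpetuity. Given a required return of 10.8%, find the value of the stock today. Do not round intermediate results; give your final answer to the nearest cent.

£118.76

D_1 = 5.18868
D_2 = 6.31981
Terminal value at year 2: TV = D_2×(1+g_2)/(r−g_2) = 6.68636/0.05 = 133.72723
P_0 = D_1/(1+r)^1 + D_2/(1+r)^2 + TV/(1+r)^2
    = 4.68292 + 5.14784 + 108.92820 = 118.75896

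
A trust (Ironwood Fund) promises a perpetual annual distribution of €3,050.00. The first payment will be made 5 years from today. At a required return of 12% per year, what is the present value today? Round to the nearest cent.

Value at end of year 4: C / r = €3,050.00 / 0.12 = €25,416.6667
Discount to today: PV = €25,416.6667 / (1 + 0.12)^4 = €25,416.6667 / 1.573519 = €16,152.75

€16152.75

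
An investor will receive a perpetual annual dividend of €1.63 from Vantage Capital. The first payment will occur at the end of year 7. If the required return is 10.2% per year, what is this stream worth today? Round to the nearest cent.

€8.92

Value at end of year 6: C / r = €1.63 / 0.102 = €15.9804
Discount to today: PV = €15.9804 / (1 + 0.102)^6 = €15.9804 / 1.790975 = €8.92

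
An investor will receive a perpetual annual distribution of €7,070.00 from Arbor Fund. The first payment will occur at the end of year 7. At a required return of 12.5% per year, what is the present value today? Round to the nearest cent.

Value at end of year 6: C / r = €7,070.00 / 0.125 = €56,560.0000
Discount to today: PV = €56,560.0000 / (1 + 0.125)^6 = €56,560.0000 / 2.027287 = €27,899.36

€27899.36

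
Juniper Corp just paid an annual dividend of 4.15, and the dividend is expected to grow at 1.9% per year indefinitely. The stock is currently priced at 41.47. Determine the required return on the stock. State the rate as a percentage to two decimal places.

12.10%

D₁ = 4.15 × 1.019 = 4.2289
P = D₁/(r − g) ⇒ r = D₁/P + g = 4.2289/41.47 + 0.019 = 0.101974 + 0.019 = 0.120974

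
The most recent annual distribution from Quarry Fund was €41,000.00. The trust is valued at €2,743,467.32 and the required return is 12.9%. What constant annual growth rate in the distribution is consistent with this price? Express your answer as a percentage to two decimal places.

P = D₀(1+g)/(r−g) ⇒ P(r−g) = D₀(1+g) ⇒ g(P+D₀) = P·r − D₀
g = (P·r − D₀)/(P + D₀) = (€2,743,467.32×0.129 − €41,000.00) / (€2,743,467.32 + €41,000.00) = 0.112376

11.24%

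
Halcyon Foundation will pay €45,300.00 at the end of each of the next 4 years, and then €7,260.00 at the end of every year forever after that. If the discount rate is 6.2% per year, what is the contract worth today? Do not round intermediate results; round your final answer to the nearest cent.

PV of 4-year annuity: €45,300.00 × [1 − (1+0.062)^−4] / 0.062 = 156253.07795
Perpetuity value at year 4: €7,260.00 / 0.062 = 117096.77419
PV of perpetuity: 117096.77419 / (1+0.062)^4 = 92054.89018
Total PV = 156253.07795 + 92054.89018 = 248307.96813

€248307.97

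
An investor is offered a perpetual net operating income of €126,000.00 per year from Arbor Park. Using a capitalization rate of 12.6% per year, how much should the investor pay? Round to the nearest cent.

Level perpetuity: PV = C / r = €126,000.00 / 0.126 = €1,000,000.00

€1000000.00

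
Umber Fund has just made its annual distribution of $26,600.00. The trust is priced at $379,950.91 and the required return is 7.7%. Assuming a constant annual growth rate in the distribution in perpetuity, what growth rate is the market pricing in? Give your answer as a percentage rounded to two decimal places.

P = D₀(1+g)/(r−g) ⇒ P(r−g) = D₀(1+g) ⇒ g(P+D₀) = P·r − D₀
g = (P·r − D₀)/(P + D₀) = ($379,950.91×0.077 − $26,600.00) / ($379,950.91 + $26,600.00) = 0.006534

0.65%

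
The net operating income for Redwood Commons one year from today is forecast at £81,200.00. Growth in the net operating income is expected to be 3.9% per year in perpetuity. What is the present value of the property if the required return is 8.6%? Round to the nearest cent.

Growing perpetuity: P = D₁ / (r − g) = £81,200.0000 / (0.086 − 0.039) = £1,727,659.57

£1727659.57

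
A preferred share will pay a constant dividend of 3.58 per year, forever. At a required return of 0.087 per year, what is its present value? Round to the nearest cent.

Level perpetuity: PV = C / r = 3.58 / 0.087 = 41.15

41.15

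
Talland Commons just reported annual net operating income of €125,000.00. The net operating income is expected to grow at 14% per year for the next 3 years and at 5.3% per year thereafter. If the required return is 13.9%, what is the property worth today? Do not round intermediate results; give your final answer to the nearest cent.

D_1 = 142500.00000
D_2 = 162450.00000
D_3 = 185193.00000
Terminal value at year 3: TV = D_3×(1+g_2)/(r−g_2) = 195008.22900/0.086 = 2267537.54651
P_0 = D_1/(1+r)^1 + D_2/(1+r)^2 + D_3/(1+r)^3 + TV/(1+r)^3
    = 125109.74539 + 125219.58713 + 125329.52531 + 1534558.02506 = 1910216.88290

€1910216.88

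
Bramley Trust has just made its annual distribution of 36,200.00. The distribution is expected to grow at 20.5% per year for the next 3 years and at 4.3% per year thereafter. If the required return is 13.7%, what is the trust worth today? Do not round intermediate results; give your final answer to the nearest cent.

600244.30

D_1 = 43621.00000
D_2 = 52563.30500
D_3 = 63338.78253
Terminal value at year 3: TV = D_3×(1+g_2)/(r−g_2) = 66062.35017/0.094 = 702790.95929
P_0 = D_1/(1+r)^1 + D_2/(1+r)^2 + D_3/(1+r)^3 + TV/(1+r)^3
    = 38364.99560 + 40659.47203 + 43091.17309 + 478128.65456 = 600244.29529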